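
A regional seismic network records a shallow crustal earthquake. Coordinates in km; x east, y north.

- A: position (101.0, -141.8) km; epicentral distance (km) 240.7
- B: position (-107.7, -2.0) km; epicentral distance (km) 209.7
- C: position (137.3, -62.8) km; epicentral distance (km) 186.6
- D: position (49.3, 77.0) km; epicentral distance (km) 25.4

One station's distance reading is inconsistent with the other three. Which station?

B

Solve using three stations at a time. Using A, C, D (subtract circle equations pairwise → linear system) gives (x, y) ≈ (25.9, 86.9).
Distances from that point to each station vs reported:
  A: calculated 240.7 vs reported 240.7 → residual 0.0 km
  B: calculated 160.4 vs reported 209.7 → residual 49.3 km
  C: calculated 186.6 vs reported 186.6 → residual 0.0 km
  D: calculated 25.4 vs reported 25.4 → residual 0.0 km
A, C, D are mutually consistent (residuals ≈ 0); B is off by 49.3 km.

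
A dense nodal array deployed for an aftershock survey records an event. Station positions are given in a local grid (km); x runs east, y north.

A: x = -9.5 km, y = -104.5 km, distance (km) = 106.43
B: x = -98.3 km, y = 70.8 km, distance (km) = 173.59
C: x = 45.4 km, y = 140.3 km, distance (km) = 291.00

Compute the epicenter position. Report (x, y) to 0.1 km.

Circle about each station: (x + 9.5)² + (y + 104.5)² = 106.43²; (x + 98.3)² + (y − 70.8)² = 173.59²; (x − 45.4)² + (y − 140.3)² = 291.00².
Subtracting the A equation from the B and C equations removes the quadratic terms:
-177.6 x + 350.6 y = -15141.11
109.8 x + 489.6 y = -62618.91
Solving the 2×2 system: x ≈ -115.9, y ≈ -101.9 km.
Check against A (with the unrounded x, y): √((x + 9.5)²+(y + 104.5)²) = 106.44 ≈ 106.43 km. ✓

(-115.9, -101.9)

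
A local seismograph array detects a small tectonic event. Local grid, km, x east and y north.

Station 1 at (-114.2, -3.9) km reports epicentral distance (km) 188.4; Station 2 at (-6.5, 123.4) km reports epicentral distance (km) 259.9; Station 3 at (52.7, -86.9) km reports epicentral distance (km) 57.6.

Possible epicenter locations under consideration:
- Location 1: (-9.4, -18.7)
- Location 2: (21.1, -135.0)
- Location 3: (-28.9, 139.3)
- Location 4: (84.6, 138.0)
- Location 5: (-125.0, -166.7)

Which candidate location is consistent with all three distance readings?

For each candidate, compare |candidate − station| to the reported distance:
Location 1: residuals Station 1 82.6, Station 2 117.8, Station 3 34.6 → max 117.8 km
Location 2: residuals Station 1 0.0, Station 2 0.0, Station 3 0.0 → max 0.0 km
Location 3: residuals Station 1 21.7, Station 2 232.4, Station 3 182.9 → max 232.4 km
Location 4: residuals Station 1 55.8, Station 2 167.6, Station 3 169.6 → max 169.6 km
Location 5: residuals Station 1 25.2, Station 2 53.5, Station 3 137.2 → max 137.2 km
Only Location 2 has all residuals ≈ 0.

Location 2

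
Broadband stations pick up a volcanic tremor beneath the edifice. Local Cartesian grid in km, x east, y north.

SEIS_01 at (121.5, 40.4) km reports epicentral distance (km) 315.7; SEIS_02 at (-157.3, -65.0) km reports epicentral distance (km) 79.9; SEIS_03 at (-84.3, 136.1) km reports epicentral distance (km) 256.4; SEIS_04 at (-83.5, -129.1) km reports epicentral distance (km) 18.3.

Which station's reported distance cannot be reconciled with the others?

SEIS_01

Solve using three stations at a time. Using SEIS_02, SEIS_03, SEIS_04 (subtract circle equations pairwise → linear system) gives (x, y) ≈ (-99.2, -119.9).
Distances from that point to each station vs reported:
  SEIS_01: calculated 272.8 vs reported 315.7 → residual 42.9 km
  SEIS_02: calculated 79.9 vs reported 79.9 → residual 0.0 km
  SEIS_03: calculated 256.4 vs reported 256.4 → residual 0.0 km
  SEIS_04: calculated 18.2 vs reported 18.3 → residual 0.1 km
SEIS_02, SEIS_03, SEIS_04 are mutually consistent (residuals ≈ 0); SEIS_01 is off by 42.9 km.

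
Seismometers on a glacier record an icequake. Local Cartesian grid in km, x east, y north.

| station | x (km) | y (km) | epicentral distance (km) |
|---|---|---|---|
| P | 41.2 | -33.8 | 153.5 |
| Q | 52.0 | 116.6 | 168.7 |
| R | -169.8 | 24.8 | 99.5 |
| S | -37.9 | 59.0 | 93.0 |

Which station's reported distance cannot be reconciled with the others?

P

Solve using three stations at a time. Using Q, R, S (subtract circle equations pairwise → linear system) gives (x, y) ≈ (-116.4, 108.4).
Distances from that point to each station vs reported:
  P: calculated 212.3 vs reported 153.5 → residual 58.8 km
  Q: calculated 168.6 vs reported 168.7 → residual 0.1 km
  R: calculated 99.3 vs reported 99.5 → residual 0.2 km
  S: calculated 92.7 vs reported 93.0 → residual 0.3 km
Q, R, S are mutually consistent (residuals ≈ 0); P is off by 58.8 km.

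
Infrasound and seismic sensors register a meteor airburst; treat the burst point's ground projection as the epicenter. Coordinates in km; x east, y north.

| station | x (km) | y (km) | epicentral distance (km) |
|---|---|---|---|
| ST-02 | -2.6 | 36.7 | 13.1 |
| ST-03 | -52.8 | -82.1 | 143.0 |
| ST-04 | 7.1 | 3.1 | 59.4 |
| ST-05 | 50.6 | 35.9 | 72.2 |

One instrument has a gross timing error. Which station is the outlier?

Solve using three stations at a time. Using ST-03, ST-04, ST-05 (subtract circle equations pairwise → linear system) gives (x, y) ≈ (-18.7, 56.9).
Distances from that point to each station vs reported:
  ST-02: calculated 25.8 vs reported 13.1 → residual 12.7 km
  ST-03: calculated 143.1 vs reported 143.0 → residual 0.1 km
  ST-04: calculated 59.6 vs reported 59.4 → residual 0.2 km
  ST-05: calculated 72.4 vs reported 72.2 → residual 0.2 km
ST-03, ST-04, ST-05 are mutually consistent (residuals ≈ 0); ST-02 is off by 12.7 km.

ST-02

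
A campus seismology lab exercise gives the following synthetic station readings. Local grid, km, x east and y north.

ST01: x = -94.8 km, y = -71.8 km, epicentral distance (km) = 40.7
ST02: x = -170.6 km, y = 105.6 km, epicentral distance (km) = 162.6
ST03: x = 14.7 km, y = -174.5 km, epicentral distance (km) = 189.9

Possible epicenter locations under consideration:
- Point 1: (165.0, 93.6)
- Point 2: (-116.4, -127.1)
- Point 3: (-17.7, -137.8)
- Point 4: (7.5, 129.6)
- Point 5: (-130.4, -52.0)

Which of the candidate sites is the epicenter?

For each candidate, compare |candidate − station| to the reported distance:
Point 1: residuals ST01 267.3, ST02 173.2, ST03 117.5 → max 267.3 km
Point 2: residuals ST01 18.7, ST02 76.3, ST03 50.5 → max 76.3 km
Point 3: residuals ST01 60.8, ST02 124.8, ST03 140.9 → max 140.9 km
Point 4: residuals ST01 185.2, ST02 17.1, ST03 114.3 → max 185.2 km
Point 5: residuals ST01 0.0, ST02 0.0, ST03 0.0 → max 0.0 km
Only Point 5 has all residuals ≈ 0.

Point 5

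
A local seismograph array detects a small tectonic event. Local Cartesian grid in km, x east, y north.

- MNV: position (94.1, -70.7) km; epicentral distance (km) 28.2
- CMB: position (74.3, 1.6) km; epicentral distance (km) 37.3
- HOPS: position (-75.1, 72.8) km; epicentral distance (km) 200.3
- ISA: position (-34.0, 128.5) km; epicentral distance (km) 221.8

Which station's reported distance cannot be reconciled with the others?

CMB

Solve using three stations at a time. Using MNV, HOPS, ISA (subtract circle equations pairwise → linear system) gives (x, y) ≈ (65.8, -69.6).
Distances from that point to each station vs reported:
  MNV: calculated 28.3 vs reported 28.2 → residual 0.1 km
  CMB: calculated 71.7 vs reported 37.3 → residual 34.4 km
  HOPS: calculated 200.3 vs reported 200.3 → residual 0.0 km
  ISA: calculated 221.8 vs reported 221.8 → residual 0.0 km
MNV, HOPS, ISA are mutually consistent (residuals ≈ 0); CMB is off by 34.4 km.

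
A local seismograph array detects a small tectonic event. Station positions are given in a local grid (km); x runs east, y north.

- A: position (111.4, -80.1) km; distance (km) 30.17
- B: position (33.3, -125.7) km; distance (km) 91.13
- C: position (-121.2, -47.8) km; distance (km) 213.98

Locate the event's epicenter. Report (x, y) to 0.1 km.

Circle about each station: (x − 111.4)² + (y + 80.1)² = 30.17²; (x − 33.3)² + (y + 125.7)² = 91.13²; (x + 121.2)² + (y + 47.8)² = 213.98².
Subtracting the A equation from the B and C equations removes the quadratic terms:
-156.2 x − 91.2 y = -9311.04
-465.2 x + 64.6 y = -46728.90
Solving the 2×2 system: x ≈ 92.6, y ≈ -56.5 km.

92.6 km east, -56.5 km north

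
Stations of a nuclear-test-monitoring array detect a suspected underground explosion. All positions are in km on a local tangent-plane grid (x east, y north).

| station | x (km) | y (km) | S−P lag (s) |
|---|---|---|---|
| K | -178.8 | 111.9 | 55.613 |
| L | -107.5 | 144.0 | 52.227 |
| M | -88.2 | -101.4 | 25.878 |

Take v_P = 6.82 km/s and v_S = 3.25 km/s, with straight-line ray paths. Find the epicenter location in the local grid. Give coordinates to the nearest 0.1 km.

Distance from S−P lag: d = Δt · v_P v_S / (v_P − v_S) = Δt · (6.82·3.25)/(6.82−3.25) ≈ 6.2087·Δt.
So d_K = 345.28, d_L = 324.26, d_M = 160.67 km.
Circle about each station: (x + 178.8)² + (y − 111.9)² = 345.28²; (x + 107.5)² + (y − 144.0)² = 324.26²; (x + 88.2)² + (y + 101.4)² = 160.67².
Subtracting the K equation from the L and M equations removes the quadratic terms:
142.6 x + 64.2 y = 1874.93
181.2 x − 426.6 y = 66973.58
Solving the 2×2 system: x ≈ 70.4, y ≈ -127.1 km.

70.4 km east, -127.1 km north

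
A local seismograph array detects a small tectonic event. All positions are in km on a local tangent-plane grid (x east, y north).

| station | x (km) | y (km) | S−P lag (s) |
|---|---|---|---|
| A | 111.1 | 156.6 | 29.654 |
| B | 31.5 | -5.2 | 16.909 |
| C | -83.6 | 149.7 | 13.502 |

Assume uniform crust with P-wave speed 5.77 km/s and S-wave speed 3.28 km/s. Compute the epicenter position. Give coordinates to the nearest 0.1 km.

x ≈ -85.9 km, y ≈ 47.1 km

Distance from S−P lag: d = Δt · v_P v_S / (v_P − v_S) = Δt · (5.77·3.28)/(5.77−3.28) ≈ 7.6006·Δt.
So d_A = 225.39, d_B = 128.52, d_C = 102.62 km.
Circle about each station: (x − 111.1)² + (y − 156.6)² = 225.39²; (x − 31.5)² + (y + 5.2)² = 128.52²; (x + 83.6)² + (y − 149.7)² = 102.62².
Subtracting pairs of circle equations eliminates x²+y² and gives linear equations (the radical axes):
-159.2 x − 323.6 y = -1564.22
-389.4 x − 13.8 y = 32802.07
Solving the 2×2 system: x ≈ -85.9, y ≈ 47.1 km.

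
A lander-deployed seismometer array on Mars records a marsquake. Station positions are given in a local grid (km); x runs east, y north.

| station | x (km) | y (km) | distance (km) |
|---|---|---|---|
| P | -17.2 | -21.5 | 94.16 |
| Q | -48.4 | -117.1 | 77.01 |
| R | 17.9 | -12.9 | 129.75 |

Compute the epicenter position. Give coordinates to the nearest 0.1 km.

Circle about each station: (x + 17.2)² + (y + 21.5)² = 94.16²; (x + 48.4)² + (y + 117.1)² = 77.01²; (x − 17.9)² + (y + 12.9)² = 129.75².
Subtracting pairs of circle equations eliminates x²+y² and gives linear equations (the radical axes):
-62.4 x − 191.2 y = 18232.45
70.2 x + 17.2 y = -8240.23
Solving the 2×2 system: x ≈ -102.2, y ≈ -62.0 km.

(-102.2, -62.0)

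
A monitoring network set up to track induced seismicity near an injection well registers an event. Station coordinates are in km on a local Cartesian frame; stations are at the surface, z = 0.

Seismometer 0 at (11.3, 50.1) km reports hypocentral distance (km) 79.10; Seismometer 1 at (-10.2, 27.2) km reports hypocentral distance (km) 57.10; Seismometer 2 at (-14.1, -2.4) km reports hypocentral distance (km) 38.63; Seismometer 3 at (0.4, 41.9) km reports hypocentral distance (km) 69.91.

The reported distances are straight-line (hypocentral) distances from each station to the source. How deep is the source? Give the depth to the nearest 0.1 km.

Each station gives a sphere (x−x_i)² + (y−y_i)² + z² = d_i² (stations at z=0).
Subtracting the Seismometer 0 sphere from Seismometer 1 and Seismometer 2: z² cancels, leaving linear equations in x and y:
-43.0 x − 45.8 y = 1202.58
-50.8 x − 105.0 y = 2331.40
Solving: x ≈ -8.907, y ≈ -17.894 km (keep extra digits for the depth step; rounded: -8.9, -17.9).
Then from the Seismometer 0 sphere: z² = 79.10² − (x − 11.3)² − (y − 50.1)² with x = -8.907, y = -17.894, so z ≈ 35.004 ≈ 35.0 km.

depth ≈ 35.0 km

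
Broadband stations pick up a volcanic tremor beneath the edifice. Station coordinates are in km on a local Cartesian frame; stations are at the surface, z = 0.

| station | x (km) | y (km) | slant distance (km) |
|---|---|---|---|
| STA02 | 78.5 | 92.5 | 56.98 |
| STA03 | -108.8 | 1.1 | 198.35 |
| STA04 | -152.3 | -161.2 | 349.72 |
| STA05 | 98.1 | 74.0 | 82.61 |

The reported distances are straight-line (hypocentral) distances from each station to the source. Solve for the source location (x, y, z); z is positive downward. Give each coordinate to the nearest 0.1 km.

x ≈ 40.8 km, y ≈ 129.6 km, depth ≈ 21.2 km

Each station gives a sphere (x−x_i)² + (y−y_i)² + z² = d_i² (stations at z=0).
Subtracting the STA02 sphere from STA03 and STA04: z² cancels, leaving linear equations in x and y:
-374.6 x − 182.8 y = -38975.85
-461.6 x − 507.4 y = -84595.13
Solving: x ≈ 40.801, y ≈ 129.604 km (keep extra digits for the depth step; rounded: 40.8, 129.6).
Then from the STA02 sphere: z² = 56.98² − (x − 78.5)² − (y − 92.5)² with x = 40.801, y = 129.604, so z ≈ 21.185 ≈ 21.2 km.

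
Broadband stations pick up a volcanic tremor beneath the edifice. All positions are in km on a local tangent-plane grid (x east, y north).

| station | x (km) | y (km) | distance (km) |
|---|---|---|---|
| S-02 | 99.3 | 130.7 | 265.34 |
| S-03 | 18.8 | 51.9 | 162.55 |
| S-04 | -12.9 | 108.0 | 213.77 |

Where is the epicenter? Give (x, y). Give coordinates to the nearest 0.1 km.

-21.4 km east, -105.6 km north

Circle about each station: (x − 99.3)² + (y − 130.7)² = 265.34²; (x − 18.8)² + (y − 51.9)² = 162.55²; (x + 12.9)² + (y − 108.0)² = 213.77².
Subtracting the S-02 equation from the S-03 and S-04 equations removes the quadratic terms:
-161.0 x − 157.6 y = 20086.88
-224.4 x − 45.4 y = 9595.13
Solving the 2×2 system: x ≈ -21.4, y ≈ -105.6 km.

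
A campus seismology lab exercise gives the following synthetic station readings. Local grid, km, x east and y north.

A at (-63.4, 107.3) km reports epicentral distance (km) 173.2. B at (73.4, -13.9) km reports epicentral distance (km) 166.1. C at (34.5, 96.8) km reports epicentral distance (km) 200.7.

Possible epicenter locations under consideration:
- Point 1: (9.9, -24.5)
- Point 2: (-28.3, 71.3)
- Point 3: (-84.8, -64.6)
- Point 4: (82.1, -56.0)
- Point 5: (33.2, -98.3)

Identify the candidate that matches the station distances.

Point 3

For each candidate, compare |candidate − station| to the reported distance:
Point 1: residuals A 22.4, B 101.7, C 76.9 → max 101.7 km
Point 2: residuals A 122.9, B 33.4, C 132.9 → max 132.9 km
Point 3: residuals A 0.0, B 0.0, C 0.0 → max 0.0 km
Point 4: residuals A 45.5, B 123.1, C 40.7 → max 123.1 km
Point 5: residuals A 54.0, B 72.6, C 5.6 → max 72.6 km
Only Point 3 has all residuals ≈ 0.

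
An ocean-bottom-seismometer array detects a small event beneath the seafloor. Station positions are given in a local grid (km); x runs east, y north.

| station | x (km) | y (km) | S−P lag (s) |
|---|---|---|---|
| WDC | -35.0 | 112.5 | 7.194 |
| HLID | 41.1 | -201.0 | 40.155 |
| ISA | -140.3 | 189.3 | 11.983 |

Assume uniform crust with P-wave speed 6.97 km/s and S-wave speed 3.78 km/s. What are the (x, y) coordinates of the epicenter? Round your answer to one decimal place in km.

x ≈ -93.5 km, y ≈ 102.1 km

Distance from S−P lag: d = Δt · v_P v_S / (v_P − v_S) = Δt · (6.97·3.78)/(6.97−3.78) ≈ 8.2591·Δt.
So d_WDC = 59.42, d_HLID = 331.65, d_ISA = 98.97 km.
Circle about each station: (x + 35.0)² + (y − 112.5)² = 59.42²; (x − 41.1)² + (y + 201.0)² = 331.65²; (x + 140.3)² + (y − 189.3)² = 98.97².
Subtracting the WDC equation from the HLID and ISA equations removes the quadratic terms:
152.2 x − 627.0 y = -78252.03
-210.6 x + 153.6 y = 35373.01
Solving the 2×2 system: x ≈ -93.5, y ≈ 102.1 km.
Check against WDC (with the unrounded x, y): √((x + 35.0)²+(y − 112.5)²) = 59.41 ≈ 59.42 km. ✓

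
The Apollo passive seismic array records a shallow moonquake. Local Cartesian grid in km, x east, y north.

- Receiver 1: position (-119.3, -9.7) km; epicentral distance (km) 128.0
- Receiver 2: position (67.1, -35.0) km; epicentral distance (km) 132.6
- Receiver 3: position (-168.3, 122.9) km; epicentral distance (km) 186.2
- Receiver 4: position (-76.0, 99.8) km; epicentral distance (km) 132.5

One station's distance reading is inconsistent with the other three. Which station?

Solve using three stations at a time. Using Receiver 2, Receiver 3, Receiver 4 (subtract circle equations pairwise → linear system) gives (x, y) ≈ (-65.4, -32.2).
Distances from that point to each station vs reported:
  Receiver 1: calculated 58.4 vs reported 128.0 → residual 69.6 km
  Receiver 2: calculated 132.5 vs reported 132.6 → residual 0.1 km
  Receiver 3: calculated 186.1 vs reported 186.2 → residual 0.1 km
  Receiver 4: calculated 132.4 vs reported 132.5 → residual 0.1 km
Receiver 2, Receiver 3, Receiver 4 are mutually consistent (residuals ≈ 0); Receiver 1 is off by 69.6 km.

Receiver 1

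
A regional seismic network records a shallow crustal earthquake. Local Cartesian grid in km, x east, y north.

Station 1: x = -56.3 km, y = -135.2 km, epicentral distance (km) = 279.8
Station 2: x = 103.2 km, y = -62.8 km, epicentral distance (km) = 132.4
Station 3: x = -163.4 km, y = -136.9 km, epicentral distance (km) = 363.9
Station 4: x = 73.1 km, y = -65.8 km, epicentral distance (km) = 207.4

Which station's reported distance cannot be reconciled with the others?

Solve using three stations at a time. Using Station 1, Station 2, Station 3 (subtract circle equations pairwise → linear system) gives (x, y) ≈ (139.7, 64.5).
Distances from that point to each station vs reported:
  Station 1: calculated 279.8 vs reported 279.8 → residual 0.0 km
  Station 2: calculated 132.4 vs reported 132.4 → residual 0.0 km
  Station 3: calculated 363.9 vs reported 363.9 → residual 0.0 km
  Station 4: calculated 146.3 vs reported 207.4 → residual 61.1 km
Station 1, Station 2, Station 3 are mutually consistent (residuals ≈ 0); Station 4 is off by 61.1 km.

Station 4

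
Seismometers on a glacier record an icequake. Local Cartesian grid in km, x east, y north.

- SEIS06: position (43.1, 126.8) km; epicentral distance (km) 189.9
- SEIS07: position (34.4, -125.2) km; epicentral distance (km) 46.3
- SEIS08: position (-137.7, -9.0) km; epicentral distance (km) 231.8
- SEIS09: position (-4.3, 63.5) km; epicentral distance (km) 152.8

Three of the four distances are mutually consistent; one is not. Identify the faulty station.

Solve using three stations at a time. Using SEIS06, SEIS08, SEIS09 (subtract circle equations pairwise → linear system) gives (x, y) ≈ (88.8, -57.2).
Distances from that point to each station vs reported:
  SEIS06: calculated 189.6 vs reported 189.9 → residual 0.3 km
  SEIS07: calculated 87.0 vs reported 46.3 → residual 40.7 km
  SEIS08: calculated 231.6 vs reported 231.8 → residual 0.2 km
  SEIS09: calculated 152.5 vs reported 152.8 → residual 0.3 km
SEIS06, SEIS08, SEIS09 are mutually consistent (residuals ≈ 0); SEIS07 is off by 40.7 km.

SEIS07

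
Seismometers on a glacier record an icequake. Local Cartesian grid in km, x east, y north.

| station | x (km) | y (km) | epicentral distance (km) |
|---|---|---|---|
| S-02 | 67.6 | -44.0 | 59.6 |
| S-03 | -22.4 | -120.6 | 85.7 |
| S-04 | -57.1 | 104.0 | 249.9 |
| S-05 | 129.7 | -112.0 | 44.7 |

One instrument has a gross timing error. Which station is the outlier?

Solve using three stations at a time. Using S-02, S-04, S-05 (subtract circle equations pairwise → linear system) gives (x, y) ≈ (86.5, -100.5).
Distances from that point to each station vs reported:
  S-02: calculated 59.6 vs reported 59.6 → residual 0.0 km
  S-03: calculated 110.8 vs reported 85.7 → residual 25.1 km
  S-04: calculated 249.9 vs reported 249.9 → residual 0.0 km
  S-05: calculated 44.7 vs reported 44.7 → residual 0.0 km
S-02, S-04, S-05 are mutually consistent (residuals ≈ 0); S-03 is off by 25.1 km.

S-03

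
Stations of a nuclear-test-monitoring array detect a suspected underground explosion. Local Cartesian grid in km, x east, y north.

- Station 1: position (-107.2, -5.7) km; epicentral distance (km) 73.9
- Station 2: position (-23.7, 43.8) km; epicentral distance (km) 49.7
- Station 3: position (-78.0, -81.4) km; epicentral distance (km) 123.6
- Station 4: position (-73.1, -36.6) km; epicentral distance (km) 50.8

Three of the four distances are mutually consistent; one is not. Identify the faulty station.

Station 3

Solve using three stations at a time. Using Station 1, Station 2, Station 4 (subtract circle equations pairwise → linear system) gives (x, y) ≈ (-33.3, -5.0).
Distances from that point to each station vs reported:
  Station 1: calculated 73.9 vs reported 73.9 → residual 0.0 km
  Station 2: calculated 49.7 vs reported 49.7 → residual 0.0 km
  Station 3: calculated 88.5 vs reported 123.6 → residual 35.1 km
  Station 4: calculated 50.8 vs reported 50.8 → residual 0.0 km
Station 1, Station 2, Station 4 are mutually consistent (residuals ≈ 0); Station 3 is off by 35.1 km.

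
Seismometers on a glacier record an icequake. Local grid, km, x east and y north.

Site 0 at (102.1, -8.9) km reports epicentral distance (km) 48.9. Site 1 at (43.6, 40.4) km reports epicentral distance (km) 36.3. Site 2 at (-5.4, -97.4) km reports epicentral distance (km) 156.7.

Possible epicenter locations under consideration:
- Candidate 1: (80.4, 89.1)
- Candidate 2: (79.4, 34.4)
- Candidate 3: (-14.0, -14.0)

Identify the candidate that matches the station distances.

Candidate 2

For each candidate, compare |candidate − station| to the reported distance:
Candidate 1: residuals Site 0 51.5, Site 1 24.7, Site 2 48.6 → max 51.5 km
Candidate 2: residuals Site 0 0.0, Site 1 0.0, Site 2 0.0 → max 0.0 km
Candidate 3: residuals Site 0 67.3, Site 1 42.9, Site 2 72.9 → max 72.9 km
Only Candidate 2 has all residuals ≈ 0.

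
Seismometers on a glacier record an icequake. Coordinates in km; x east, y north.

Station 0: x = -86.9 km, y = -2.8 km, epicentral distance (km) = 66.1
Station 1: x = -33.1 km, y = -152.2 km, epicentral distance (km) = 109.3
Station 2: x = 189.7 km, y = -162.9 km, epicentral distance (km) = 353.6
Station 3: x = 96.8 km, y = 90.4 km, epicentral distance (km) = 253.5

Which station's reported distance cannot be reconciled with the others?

Solve using three stations at a time. Using Station 0, Station 1, Station 3 (subtract circle equations pairwise → linear system) gives (x, y) ≈ (-101.8, -67.2).
Distances from that point to each station vs reported:
  Station 0: calculated 66.1 vs reported 66.1 → residual 0.0 km
  Station 1: calculated 109.3 vs reported 109.3 → residual 0.0 km
  Station 2: calculated 306.8 vs reported 353.6 → residual 46.8 km
  Station 3: calculated 253.5 vs reported 253.5 → residual 0.0 km
Station 0, Station 1, Station 3 are mutually consistent (residuals ≈ 0); Station 2 is off by 46.8 km.

Station 2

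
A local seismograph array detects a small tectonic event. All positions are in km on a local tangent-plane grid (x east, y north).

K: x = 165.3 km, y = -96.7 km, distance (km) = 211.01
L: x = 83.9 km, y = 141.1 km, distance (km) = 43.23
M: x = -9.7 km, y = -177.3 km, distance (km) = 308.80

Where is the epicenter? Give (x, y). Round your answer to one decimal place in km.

Circle about each station: (x − 165.3)² + (y + 96.7)² = 211.01²; (x − 83.9)² + (y − 141.1)² = 43.23²; (x + 9.7)² + (y + 177.3)² = 308.80².
Subtracting the K equation from the L and M equations removes the quadratic terms:
-162.8 x + 475.6 y = 32929.83
-350.0 x − 161.2 y = -55977.82
Solving the 2×2 system: x ≈ 110.6, y ≈ 107.1 km.

x ≈ 110.6 km, y ≈ 107.1 km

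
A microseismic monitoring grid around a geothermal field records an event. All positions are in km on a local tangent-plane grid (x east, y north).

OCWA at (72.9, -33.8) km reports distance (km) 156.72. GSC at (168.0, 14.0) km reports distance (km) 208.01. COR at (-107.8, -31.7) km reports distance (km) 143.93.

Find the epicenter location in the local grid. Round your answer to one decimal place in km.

(-26.7, 87.2)

Circle about each station: (x − 72.9)² + (y + 33.8)² = 156.72²; (x − 168.0)² + (y − 14.0)² = 208.01²; (x + 107.8)² + (y + 31.7)² = 143.93².
Subtracting the OCWA equation from the GSC and COR equations removes the quadratic terms:
190.2 x + 95.6 y = 3256.15
-361.4 x + 4.2 y = 10014.19
Solving the 2×2 system: x ≈ -26.7, y ≈ 87.2 km.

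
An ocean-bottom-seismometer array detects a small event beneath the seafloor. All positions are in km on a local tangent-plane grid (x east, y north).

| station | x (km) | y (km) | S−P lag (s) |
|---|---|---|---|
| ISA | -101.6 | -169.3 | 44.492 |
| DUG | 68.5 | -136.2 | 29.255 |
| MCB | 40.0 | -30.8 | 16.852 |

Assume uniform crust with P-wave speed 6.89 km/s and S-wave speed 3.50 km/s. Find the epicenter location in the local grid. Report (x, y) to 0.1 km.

107.6 km east, 68.2 km north

Distance from S−P lag: d = Δt · v_P v_S / (v_P − v_S) = Δt · (6.89·3.50)/(6.89−3.50) ≈ 7.1136·Δt.
So d_ISA = 316.50, d_DUG = 208.11, d_MCB = 119.88 km.
Circle about each station: (x + 101.6)² + (y + 169.3)² = 316.50²; (x − 68.5)² + (y + 136.2)² = 208.11²; (x − 40.0)² + (y + 30.8)² = 119.88².
Subtracting the ISA equation from the DUG and MCB equations removes the quadratic terms:
340.2 x + 66.2 y = 41120.12
283.2 x + 277.0 y = 49364.63
Solving the 2×2 system: x ≈ 107.6, y ≈ 68.2 km.
Check against ISA (with the unrounded x, y): √((x + 101.6)²+(y + 169.3)²) = 316.50 ≈ 316.50 km. ✓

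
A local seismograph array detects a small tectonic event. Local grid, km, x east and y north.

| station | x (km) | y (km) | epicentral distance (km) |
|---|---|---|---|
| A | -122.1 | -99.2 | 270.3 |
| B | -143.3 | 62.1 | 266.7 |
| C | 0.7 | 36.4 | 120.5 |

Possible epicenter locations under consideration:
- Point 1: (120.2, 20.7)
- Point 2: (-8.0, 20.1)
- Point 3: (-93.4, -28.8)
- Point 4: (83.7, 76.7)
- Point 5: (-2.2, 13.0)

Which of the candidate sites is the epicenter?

For each candidate, compare |candidate − station| to the reported distance:
Point 1: residuals A 0.0, B 0.0, C 0.0 → max 0.0 km
Point 2: residuals A 105.2, B 125.0, C 102.0 → max 125.0 km
Point 3: residuals A 194.3, B 163.0, C 6.0 → max 194.3 km
Point 4: residuals A 0.4, B 39.2, C 28.2 → max 39.2 km
Point 5: residuals A 106.1, B 117.3, C 96.9 → max 117.3 km
Only Point 1 has all residuals ≈ 0.

Point 1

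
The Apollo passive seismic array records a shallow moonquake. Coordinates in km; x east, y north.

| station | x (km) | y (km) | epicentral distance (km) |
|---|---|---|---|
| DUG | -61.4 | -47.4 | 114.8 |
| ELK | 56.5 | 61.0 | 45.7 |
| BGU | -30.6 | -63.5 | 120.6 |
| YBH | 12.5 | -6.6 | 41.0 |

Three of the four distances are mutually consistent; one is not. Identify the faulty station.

BGU

Solve using three stations at a time. Using DUG, ELK, YBH (subtract circle equations pairwise → linear system) gives (x, y) ≈ (19.8, 33.8).
Distances from that point to each station vs reported:
  DUG: calculated 114.8 vs reported 114.8 → residual 0.0 km
  ELK: calculated 45.7 vs reported 45.7 → residual 0.0 km
  BGU: calculated 109.5 vs reported 120.6 → residual 11.1 km
  YBH: calculated 41.0 vs reported 41.0 → residual 0.0 km
DUG, ELK, YBH are mutually consistent (residuals ≈ 0); BGU is off by 11.1 km.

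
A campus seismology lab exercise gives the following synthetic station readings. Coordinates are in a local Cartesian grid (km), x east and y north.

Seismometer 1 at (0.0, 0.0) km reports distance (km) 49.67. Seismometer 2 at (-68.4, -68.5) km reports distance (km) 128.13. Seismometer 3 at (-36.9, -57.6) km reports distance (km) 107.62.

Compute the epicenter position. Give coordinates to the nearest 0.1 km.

(-14.2, 47.6)

Circle about each station: x² + y² = 49.67²; (x + 68.4)² + (y + 68.5)² = 128.13²; (x + 36.9)² + (y + 57.6)² = 107.62².
Subtracting the Seismometer 1 equation from the Seismometer 2 and Seismometer 3 equations removes the quadratic terms:
-136.8 x − 137.0 y = -4579.38
-73.8 x − 115.2 y = -4435.59
Solving the 2×2 system: x ≈ -14.2, y ≈ 47.6 km.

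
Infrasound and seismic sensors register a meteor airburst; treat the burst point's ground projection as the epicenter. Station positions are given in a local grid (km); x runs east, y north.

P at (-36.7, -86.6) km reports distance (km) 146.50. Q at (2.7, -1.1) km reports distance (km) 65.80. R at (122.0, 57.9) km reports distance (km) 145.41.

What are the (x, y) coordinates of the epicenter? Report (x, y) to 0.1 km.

x ≈ -23.4 km, y ≈ 59.3 km

Circle about each station: (x + 36.7)² + (y + 86.6)² = 146.50²; (x − 2.7)² + (y + 1.1)² = 65.80²; (x − 122.0)² + (y − 57.9)² = 145.41².
Subtracting the P equation from the Q and R equations removes the quadratic terms:
78.8 x + 171.0 y = 8294.66
317.4 x + 289.0 y = 9708.14
Solving the 2×2 system: x ≈ -23.4, y ≈ 59.3 km.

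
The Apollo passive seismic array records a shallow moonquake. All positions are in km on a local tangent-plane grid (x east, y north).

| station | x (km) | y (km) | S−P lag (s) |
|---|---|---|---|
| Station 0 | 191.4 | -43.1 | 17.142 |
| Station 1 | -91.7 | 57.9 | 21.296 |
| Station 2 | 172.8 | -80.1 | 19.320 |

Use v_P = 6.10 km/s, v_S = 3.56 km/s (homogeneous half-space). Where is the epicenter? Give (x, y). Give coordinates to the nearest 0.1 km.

90.3 km east, 63.0 km north

Distance from S−P lag: d = Δt · v_P v_S / (v_P − v_S) = Δt · (6.10·3.56)/(6.10−3.56) ≈ 8.5496·Δt.
So d_Station 0 = 146.56, d_Station 1 = 182.07, d_Station 2 = 165.18 km.
Circle about each station: (x − 191.4)² + (y + 43.1)² = 146.56²; (x + 91.7)² + (y − 57.9)² = 182.07²; (x − 172.8)² + (y + 80.1)² = 165.18².
Subtracting pairs of circle equations eliminates x²+y² and gives linear equations (the radical axes):
-566.2 x + 202.0 y = -38399.92
-37.2 x − 74.0 y = -8020.32
Solving the 2×2 system: x ≈ 90.3, y ≈ 63.0 km.
Check against Station 0 (with the unrounded x, y): √((x − 191.4)²+(y + 43.1)²) = 146.55 ≈ 146.56 km. ✓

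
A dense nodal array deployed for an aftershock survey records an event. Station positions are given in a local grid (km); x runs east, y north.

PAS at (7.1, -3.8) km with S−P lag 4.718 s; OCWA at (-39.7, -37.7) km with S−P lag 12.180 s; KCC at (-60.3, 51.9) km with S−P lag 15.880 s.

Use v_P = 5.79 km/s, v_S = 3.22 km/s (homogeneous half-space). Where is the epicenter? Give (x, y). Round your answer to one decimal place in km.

Distance from S−P lag: d = Δt · v_P v_S / (v_P − v_S) = Δt · (5.79·3.22)/(5.79−3.22) ≈ 7.2544·Δt.
So d_PAS = 34.23, d_OCWA = 88.36, d_KCC = 115.20 km.
Circle about each station: (x − 7.1)² + (y + 3.8)² = 34.23²; (x + 39.7)² + (y + 37.7)² = 88.36²; (x + 60.3)² + (y − 51.9)² = 115.20².
Subtracting the PAS equation from the OCWA and KCC equations removes the quadratic terms:
-93.6 x − 67.8 y = -3703.27
-134.8 x + 111.4 y = -5834.50
Solving the 2×2 system: x ≈ 41.3, y ≈ -2.4 km.
Check against PAS (with the unrounded x, y): √((x − 7.1)²+(y + 3.8)²) = 34.23 ≈ 34.23 km. ✓

41.3 km east, -2.4 km north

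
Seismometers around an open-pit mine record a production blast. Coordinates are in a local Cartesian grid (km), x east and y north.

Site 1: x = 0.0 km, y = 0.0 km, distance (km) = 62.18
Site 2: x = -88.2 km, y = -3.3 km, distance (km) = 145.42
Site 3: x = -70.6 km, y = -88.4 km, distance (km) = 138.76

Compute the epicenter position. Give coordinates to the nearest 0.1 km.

54.9 km east, -29.2 km north

Circle about each station: x² + y² = 62.18²; (x + 88.2)² + (y + 3.3)² = 145.42²; (x + 70.6)² + (y + 88.4)² = 138.76².
Subtracting the Site 1 equation from the Site 2 and Site 3 equations removes the quadratic terms:
-176.4 x − 6.6 y = -9490.49
-141.2 x − 176.8 y = -2589.07
Solving the 2×2 system: x ≈ 54.9, y ≈ -29.2 km.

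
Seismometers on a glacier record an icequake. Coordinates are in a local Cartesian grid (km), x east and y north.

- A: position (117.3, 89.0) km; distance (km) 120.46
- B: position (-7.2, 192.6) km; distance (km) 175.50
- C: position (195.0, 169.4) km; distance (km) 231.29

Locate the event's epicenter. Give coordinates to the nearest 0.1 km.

Circle about each station: (x − 117.3)² + (y − 89.0)² = 120.46²; (x + 7.2)² + (y − 192.6)² = 175.50²; (x − 195.0)² + (y − 169.4)² = 231.29².
Subtracting the A equation from the B and C equations removes the quadratic terms:
-249.0 x + 207.2 y = -823.33
155.4 x + 160.8 y = 6056.62
Solving the 2×2 system: x ≈ 19.2, y ≈ 19.1 km.

(19.2, 19.1)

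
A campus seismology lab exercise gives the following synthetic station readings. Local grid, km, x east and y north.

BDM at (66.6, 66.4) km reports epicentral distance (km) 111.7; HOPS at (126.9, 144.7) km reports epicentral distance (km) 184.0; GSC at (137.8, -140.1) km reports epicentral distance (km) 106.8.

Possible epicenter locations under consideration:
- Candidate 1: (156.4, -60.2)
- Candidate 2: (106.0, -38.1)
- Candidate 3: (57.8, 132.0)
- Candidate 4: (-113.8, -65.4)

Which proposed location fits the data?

Candidate 2

For each candidate, compare |candidate − station| to the reported distance:
Candidate 1: residuals BDM 43.5, HOPS 23.0, GSC 24.8 → max 43.5 km
Candidate 2: residuals BDM 0.0, HOPS 0.0, GSC 0.0 → max 0.0 km
Candidate 3: residuals BDM 45.5, HOPS 113.7, GSC 176.8 → max 176.8 km
Candidate 4: residuals BDM 111.7, HOPS 135.5, GSC 155.7 → max 155.7 km
Only Candidate 2 has all residuals ≈ 0.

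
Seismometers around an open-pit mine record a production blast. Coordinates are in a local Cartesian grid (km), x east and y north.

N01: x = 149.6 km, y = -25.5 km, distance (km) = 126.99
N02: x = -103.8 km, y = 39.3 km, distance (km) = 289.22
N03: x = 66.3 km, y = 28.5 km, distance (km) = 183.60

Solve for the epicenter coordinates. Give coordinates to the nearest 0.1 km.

Circle about each station: (x − 149.6)² + (y + 25.5)² = 126.99²; (x + 103.8)² + (y − 39.3)² = 289.22²; (x − 66.3)² + (y − 28.5)² = 183.60².
Subtracting pairs of circle equations eliminates x²+y² and gives linear equations (the radical axes):
-506.8 x + 129.6 y = -78233.23
-166.6 x + 108.0 y = -35404.97
Solving the 2×2 system: x ≈ 116.5, y ≈ -148.1 km.

x ≈ 116.5 km, y ≈ -148.1 km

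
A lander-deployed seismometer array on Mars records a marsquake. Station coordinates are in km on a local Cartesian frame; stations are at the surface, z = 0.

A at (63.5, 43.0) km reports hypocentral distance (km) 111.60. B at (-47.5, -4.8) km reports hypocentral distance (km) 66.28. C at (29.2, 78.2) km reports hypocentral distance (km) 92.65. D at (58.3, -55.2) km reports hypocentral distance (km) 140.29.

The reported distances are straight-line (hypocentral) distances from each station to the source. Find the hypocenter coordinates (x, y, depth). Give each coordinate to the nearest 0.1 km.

(-35.5, 35.8, 51.0)

Each station gives a sphere (x−x_i)² + (y−y_i)² + z² = d_i² (stations at z=0).
Subtracting the A sphere from B and C: z² cancels, leaving linear equations in x and y:
-222.0 x − 95.6 y = 4459.56
-68.6 x + 70.4 y = 4957.17
Solving: x ≈ -35.510, y ≈ 35.812 km (keep extra digits for the depth step; rounded: -35.5, 35.8).
Then from the A sphere: z² = 111.60² − (x − 63.5)² − (y − 43.0)² with x = -35.510, y = 35.812, so z ≈ 50.989 ≈ 51.0 km.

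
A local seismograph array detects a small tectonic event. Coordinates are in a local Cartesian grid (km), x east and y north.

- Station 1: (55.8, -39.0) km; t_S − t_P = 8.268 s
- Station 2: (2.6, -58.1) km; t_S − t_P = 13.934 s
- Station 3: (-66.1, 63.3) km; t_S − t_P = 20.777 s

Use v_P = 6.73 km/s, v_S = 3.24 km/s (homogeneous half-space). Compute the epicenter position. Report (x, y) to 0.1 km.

Distance from S−P lag: d = Δt · v_P v_S / (v_P − v_S) = Δt · (6.73·3.24)/(6.73−3.24) ≈ 6.2479·Δt.
So d_Station 1 = 51.66, d_Station 2 = 87.06, d_Station 3 = 129.81 km.
Circle about each station: (x − 55.8)² + (y + 39.0)² = 51.66²; (x − 2.6)² + (y + 58.1)² = 87.06²; (x + 66.1)² + (y − 63.3)² = 129.81².
Subtracting pairs of circle equations eliminates x²+y² and gives linear equations (the radical axes):
-106.4 x − 38.2 y = -6162.96
-243.8 x + 204.6 y = -10440.42
Solving the 2×2 system: x ≈ 53.4, y ≈ 12.6 km.

x ≈ 53.4 km, y ≈ 12.6 km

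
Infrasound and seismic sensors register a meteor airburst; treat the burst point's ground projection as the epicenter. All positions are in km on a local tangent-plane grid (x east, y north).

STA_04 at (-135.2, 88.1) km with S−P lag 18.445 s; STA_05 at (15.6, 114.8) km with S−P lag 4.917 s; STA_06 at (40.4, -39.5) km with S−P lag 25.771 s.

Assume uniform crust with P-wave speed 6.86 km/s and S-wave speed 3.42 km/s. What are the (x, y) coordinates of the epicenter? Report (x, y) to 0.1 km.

Distance from S−P lag: d = Δt · v_P v_S / (v_P − v_S) = Δt · (6.86·3.42)/(6.86−3.42) ≈ 6.8201·Δt.
So d_STA_04 = 125.80, d_STA_05 = 33.53, d_STA_06 = 175.76 km.
Circle about each station: (x + 135.2)² + (y − 88.1)² = 125.80²; (x − 15.6)² + (y − 114.8)² = 33.53²; (x − 40.4)² + (y + 39.5)² = 175.76².
Subtracting pairs of circle equations eliminates x²+y² and gives linear equations (the radical axes):
301.6 x + 53.4 y = 2083.13
351.2 x − 255.2 y = -37914.18
Solving the 2×2 system: x ≈ -15.6, y ≈ 127.1 km.

x ≈ -15.6 km, y ≈ 127.1 km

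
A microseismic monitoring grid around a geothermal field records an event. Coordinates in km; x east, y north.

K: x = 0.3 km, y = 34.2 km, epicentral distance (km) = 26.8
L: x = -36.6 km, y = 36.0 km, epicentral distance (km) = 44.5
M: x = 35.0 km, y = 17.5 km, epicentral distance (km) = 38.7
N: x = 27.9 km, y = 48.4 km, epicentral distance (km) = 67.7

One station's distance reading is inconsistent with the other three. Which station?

Solve using three stations at a time. Using K, L, M (subtract circle equations pairwise → linear system) gives (x, y) ≈ (-2.4, 7.5).
Distances from that point to each station vs reported:
  K: calculated 26.8 vs reported 26.8 → residual 0.0 km
  L: calculated 44.5 vs reported 44.5 → residual 0.0 km
  M: calculated 38.7 vs reported 38.7 → residual 0.0 km
  N: calculated 50.9 vs reported 67.7 → residual 16.8 km
K, L, M are mutually consistent (residuals ≈ 0); N is off by 16.8 km.

N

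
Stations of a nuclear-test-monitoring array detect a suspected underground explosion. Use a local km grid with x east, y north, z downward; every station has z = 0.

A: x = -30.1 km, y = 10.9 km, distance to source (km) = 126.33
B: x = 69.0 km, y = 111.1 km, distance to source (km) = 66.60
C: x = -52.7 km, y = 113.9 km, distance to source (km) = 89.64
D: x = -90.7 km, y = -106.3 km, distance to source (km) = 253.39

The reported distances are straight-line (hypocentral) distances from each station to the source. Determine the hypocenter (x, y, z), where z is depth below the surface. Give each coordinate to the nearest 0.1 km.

(23.0, 115.0, 48.0)

Each station gives a sphere (x−x_i)² + (y−y_i)² + z² = d_i² (stations at z=0).
Subtracting the A sphere from B and C: z² cancels, leaving linear equations in x and y:
198.2 x + 200.4 y = 27603.10
-45.2 x + 206.0 y = 22649.62
Solving: x ≈ 22.997, y ≈ 114.996 km (keep extra digits for the depth step; rounded: 23.0, 115.0).
Then from the A sphere: z² = 126.33² − (x + 30.1)² − (y − 10.9)² with x = 22.997, y = 114.996, so z ≈ 48.000 ≈ 48.0 km.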